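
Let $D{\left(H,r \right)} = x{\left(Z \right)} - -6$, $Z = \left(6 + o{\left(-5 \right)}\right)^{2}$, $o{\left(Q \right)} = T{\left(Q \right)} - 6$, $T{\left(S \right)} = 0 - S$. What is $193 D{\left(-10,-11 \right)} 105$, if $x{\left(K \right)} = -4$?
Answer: $40530$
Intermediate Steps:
$T{\left(S \right)} = - S$
$o{\left(Q \right)} = -6 - Q$ ($o{\left(Q \right)} = - Q - 6 = -6 - Q$)
$Z = 25$ ($Z = \left(6 - 1\right)^{2} = 5^{2} = 25$)
$D{\left(H,r \right)} = 2$ ($D{\left(H,r \right)} = -4 - -6 = -4 + 6 = 2$)
$193 D{\left(-10,-11 \right)} 105 = 193 \cdot 2 \cdot 105 = 386 \cdot 105 = 40530$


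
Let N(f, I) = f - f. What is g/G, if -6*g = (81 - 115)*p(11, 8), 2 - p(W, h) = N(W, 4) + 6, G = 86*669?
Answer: -34/86301 ≈ -0.00039397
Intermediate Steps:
N(f, I) = 0
G = 57534
p(W, h) = -4 (p(W, h) = 2 - (0 + 6) = 2 - 1*6 = 2 - 6 = -4)
g = -68/3 (g = -(81 - 115)*(-4)/6 = -(-17)*(-4)/3 = -⅙*136 = -68/3 ≈ -22.667)
g/G = -68/3/57534 = -68/3*1/57534 = -34/86301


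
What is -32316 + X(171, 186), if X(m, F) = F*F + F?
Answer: 2466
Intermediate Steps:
X(m, F) = F + F**2 (X(m, F) = F**2 + F = F + F**2)
-32316 + X(171, 186) = -32316 + 186*(1 + 186) = -32316 + 186*187 = -32316 + 34782 = 2466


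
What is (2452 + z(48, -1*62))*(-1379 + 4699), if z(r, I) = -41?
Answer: 8004520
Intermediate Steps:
(2452 + z(48, -1*62))*(-1379 + 4699) = (2452 - 41)*(-1379 + 4699) = 2411*3320 = 8004520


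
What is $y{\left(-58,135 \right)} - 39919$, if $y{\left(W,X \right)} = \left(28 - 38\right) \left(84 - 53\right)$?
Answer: $-40229$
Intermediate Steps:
$y{\left(W,X \right)} = -310$ ($y{\left(W,X \right)} = \left(-10\right) 31 = -310$)
$y{\left(-58,135 \right)} - 39919 = -310 - 39919 = -40229$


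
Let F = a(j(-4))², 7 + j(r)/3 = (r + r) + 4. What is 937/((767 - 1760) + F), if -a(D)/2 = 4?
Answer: -937/929 ≈ -1.0086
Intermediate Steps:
j(r) = -9 + 6*r (j(r) = -21 + 3*((r + r) + 4) = -21 + 3*(2*r + 4) = -21 + 3*(4 + 2*r) = -21 + (12 + 6*r) = -9 + 6*r)
a(D) = -8 (a(D) = -2*4 = -8)
F = 64 (F = (-8)² = 64)
937/((767 - 1760) + F) = 937/((767 - 1760) + 64) = 937/(-993 + 64) = 937/(-929) = 937*(-1/929) = -937/929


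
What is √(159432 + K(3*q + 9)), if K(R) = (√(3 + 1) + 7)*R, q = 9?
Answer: 2*√39939 ≈ 399.69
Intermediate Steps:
K(R) = 9*R (K(R) = (√4 + 7)*R = (2 + 7)*R = 9*R)
√(159432 + K(3*q + 9)) = √(159432 + 9*(3*9 + 9)) = √(159432 + 9*(27 + 9)) = √(159432 + 9*36) = √(159432 + 324) = √159756 = 2*√39939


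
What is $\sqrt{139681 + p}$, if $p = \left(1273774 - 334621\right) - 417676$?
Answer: $3 \sqrt{73462} \approx 813.12$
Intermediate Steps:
$p = 521477$ ($p = 939153 - 417676 = 521477$)
$\sqrt{139681 + p} = \sqrt{139681 + 521477} = \sqrt{661158} = 3 \sqrt{73462}$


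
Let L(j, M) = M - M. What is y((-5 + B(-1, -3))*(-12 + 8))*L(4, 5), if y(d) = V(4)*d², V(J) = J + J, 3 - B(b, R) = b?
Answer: 0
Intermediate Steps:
B(b, R) = 3 - b
L(j, M) = 0
V(J) = 2*J
y(d) = 8*d² (y(d) = (2*4)*d² = 8*d²)
y((-5 + B(-1, -3))*(-12 + 8))*L(4, 5) = (8*((-5 + (3 - 1*(-1)))*(-12 + 8))²)*0 = (8*((-5 + (3 + 1))*(-4))²)*0 = (8*((-5 + 4)*(-4))²)*0 = (8*(-1*(-4))²)*0 = (8*4²)*0 = (8*16)*0 = 128*0 = 0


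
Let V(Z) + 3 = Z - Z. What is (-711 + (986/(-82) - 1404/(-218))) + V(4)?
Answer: -3215821/4469 ≈ -719.58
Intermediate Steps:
V(Z) = -3 (V(Z) = -3 + (Z - Z) = -3 + 0 = -3)
(-711 + (986/(-82) - 1404/(-218))) + V(4) = (-711 + (986/(-82) - 1404/(-218))) - 3 = (-711 + (986*(-1/82) - 1404*(-1/218))) - 3 = (-711 + (-493/41 + 702/109)) - 3 = (-711 - 24955/4469) - 3 = -3202414/4469 - 3 = -3215821/4469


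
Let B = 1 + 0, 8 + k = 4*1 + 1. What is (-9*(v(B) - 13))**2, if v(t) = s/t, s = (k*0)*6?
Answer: 13689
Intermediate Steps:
k = -3 (k = -8 + (4*1 + 1) = -8 + (4 + 1) = -8 + 5 = -3)
B = 1
s = 0 (s = -3*0*6 = 0*6 = 0)
v(t) = 0 (v(t) = 0/t = 0)
(-9*(v(B) - 13))**2 = (-9*(0 - 13))**2 = (-9*(-13))**2 = 117**2 = 13689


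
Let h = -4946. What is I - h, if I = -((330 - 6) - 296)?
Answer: 4918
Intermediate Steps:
I = -28 (I = -(324 - 296) = -1*28 = -28)
I - h = -28 - 1*(-4946) = -28 + 4946 = 4918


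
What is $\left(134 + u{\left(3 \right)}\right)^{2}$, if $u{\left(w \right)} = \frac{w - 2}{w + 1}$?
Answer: $\frac{288369}{16} \approx 18023.0$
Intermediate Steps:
$u{\left(w \right)} = \frac{-2 + w}{1 + w}$
$\left(134 + u{\left(3 \right)}\right)^{2} = \left(134 + \frac{-2 + 3}{1 + 3}\right)^{2} = \left(134 + \frac{1}{4} \cdot 1\right)^{2} = \left(134 + \frac{1}{4}\right)^{2} = \left(\frac{537}{4}\right)^{2} = \frac{288369}{16}$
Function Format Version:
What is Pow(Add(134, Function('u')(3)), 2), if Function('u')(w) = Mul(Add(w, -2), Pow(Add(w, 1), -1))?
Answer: Rational(288369, 16) ≈ 18023.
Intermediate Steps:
Function('u')(w) = Mul(Pow(Add(1, w), -1), Add(-2, w)) (Function('u')(w) = Mul(Add(-2, w), Pow(Add(1, w), -1)) = Mul(Pow(Add(1, w), -1), Add(-2, w)))
Pow(Add(134, Function('u')(3)), 2) = Pow(Add(134, Mul(Pow(Add(1, 3), -1), Add(-2, 3))), 2) = Pow(Add(134, Mul(Pow(4, -1), 1)), 2) = Pow(Add(134, Mul(Rational(1, 4), 1)), 2) = Pow(Add(134, Rational(1, 4)), 2) = Pow(Rational(537, 4), 2) = Rational(288369, 16)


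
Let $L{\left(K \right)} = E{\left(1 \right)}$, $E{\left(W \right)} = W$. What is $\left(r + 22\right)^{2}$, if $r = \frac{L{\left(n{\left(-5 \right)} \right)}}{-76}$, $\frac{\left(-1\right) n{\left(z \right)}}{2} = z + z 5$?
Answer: $\frac{2792241}{5776} \approx 483.42$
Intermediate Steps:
$n{\left(z \right)} = - 12 z$ ($n{\left(z \right)} = - 2 \left(z + z 5\right) = - 2 \left(z + 5 z\right) = - 2 \cdot 6 z = - 12 z$)
$L{\left(K \right)} = 1$
$r = - \frac{1}{76}$ ($r = 1 \frac{1}{-76} = 1 \left(- \frac{1}{76}\right) = - \frac{1}{76} \approx -0.013158$)
$\left(r + 22\right)^{2} = \left(- \frac{1}{76} + 22\right)^{2} = \left(\frac{1671}{76}\right)^{2} = \frac{2792241}{5776}$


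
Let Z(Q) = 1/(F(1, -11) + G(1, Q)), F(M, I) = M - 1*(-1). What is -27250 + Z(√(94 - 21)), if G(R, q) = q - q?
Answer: -54499/2 ≈ -27250.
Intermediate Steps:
G(R, q) = 0
F(M, I) = 1 + M (F(M, I) = M + 1 = 1 + M)
Z(Q) = ½ (Z(Q) = 1/((1 + 1) + 0) = 1/(2 + 0) = 1/2 = ½)
-27250 + Z(√(94 - 21)) = -27250 + ½ = -54499/2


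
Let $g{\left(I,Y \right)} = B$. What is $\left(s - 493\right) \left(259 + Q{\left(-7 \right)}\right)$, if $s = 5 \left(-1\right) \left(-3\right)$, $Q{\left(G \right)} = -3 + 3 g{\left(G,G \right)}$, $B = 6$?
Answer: $-130972$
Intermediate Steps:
$g{\left(I,Y \right)} = 6$
$Q{\left(G \right)} = 15$ ($Q{\left(G \right)} = -3 + 3 \cdot 6 = -3 + 18 = 15$)
$s = 15$ ($s = \left(-5\right) \left(-3\right) = 15$)
$\left(s - 493\right) \left(259 + Q{\left(-7 \right)}\right) = \left(15 - 493\right) \left(259 + 15\right) = \left(-478\right) 274 = -130972$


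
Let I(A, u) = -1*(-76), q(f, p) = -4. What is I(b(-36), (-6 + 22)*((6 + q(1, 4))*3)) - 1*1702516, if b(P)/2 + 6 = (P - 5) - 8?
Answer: -1702440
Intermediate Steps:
b(P) = -38 + 2*P (b(P) = -12 + 2*((P - 5) - 8) = -12 + 2*((-5 + P) - 8) = -12 + 2*(-13 + P) = -12 + (-26 + 2*P) = -38 + 2*P)
I(A, u) = 76
I(b(-36), (-6 + 22)*((6 + q(1, 4))*3)) - 1*1702516 = 76 - 1*1702516 = 76 - 1702516 = -1702440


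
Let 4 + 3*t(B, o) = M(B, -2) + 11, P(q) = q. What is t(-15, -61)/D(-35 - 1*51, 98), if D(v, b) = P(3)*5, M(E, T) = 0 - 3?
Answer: 4/45 ≈ 0.088889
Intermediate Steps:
M(E, T) = -3
t(B, o) = 4/3 (t(B, o) = -4/3 + (-3 + 11)/3 = -4/3 + (⅓)*8 = -4/3 + 8/3 = 4/3)
D(v, b) = 15 (D(v, b) = 3*5 = 15)
t(-15, -61)/D(-35 - 1*51, 98) = (4/3)/15 = (4/3)*(1/15) = 4/45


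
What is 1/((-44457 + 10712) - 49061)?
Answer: -1/82806 ≈ -1.2076e-5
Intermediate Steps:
1/((-44457 + 10712) - 49061) = 1/(-33745 - 49061) = 1/(-82806) = -1/82806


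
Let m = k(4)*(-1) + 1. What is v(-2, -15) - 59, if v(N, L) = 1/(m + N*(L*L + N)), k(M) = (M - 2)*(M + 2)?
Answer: -26964/457 ≈ -59.002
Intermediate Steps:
k(M) = (-2 + M)*(2 + M)
m = -11 (m = (-4 + 4²)*(-1) + 1 = (-4 + 16)*(-1) + 1 = 12*(-1) + 1 = -12 + 1 = -11)
v(N, L) = 1/(-11 + N*(N + L²)) (v(N, L) = 1/(-11 + N*(L*L + N)) = 1/(-11 + N*(L² + N)) = 1/(-11 + N*(N + L²)))
v(-2, -15) - 59 = 1/(-11 + (-2)² - 2*(-15)²) - 59 = 1/(-11 + 4 - 2*225) - 59 = 1/(-11 + 4 - 450) - 59 = 1/(-457) - 59 = -1/457 - 59 = -26964/457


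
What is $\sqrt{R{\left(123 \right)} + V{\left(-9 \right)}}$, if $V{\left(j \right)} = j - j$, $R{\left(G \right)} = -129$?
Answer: $i \sqrt{129} \approx 11.358 i$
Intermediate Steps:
$V{\left(j \right)} = 0$
$\sqrt{R{\left(123 \right)} + V{\left(-9 \right)}} = \sqrt{-129 + 0} = \sqrt{-129} = i \sqrt{129}$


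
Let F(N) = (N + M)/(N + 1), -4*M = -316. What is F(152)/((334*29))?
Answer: 77/493986 ≈ 0.00015587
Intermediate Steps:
M = 79 (M = -¼*(-316) = 79)
F(N) = (79 + N)/(1 + N) (F(N) = (N + 79)/(N + 1) = (79 + N)/(1 + N))
F(152)/((334*29)) = ((79 + 152)/(1 + 152))/((334*29)) = (231/153)/9686 = ((1/153)*231)*(1/9686) = (77/51)*(1/9686) = 77/493986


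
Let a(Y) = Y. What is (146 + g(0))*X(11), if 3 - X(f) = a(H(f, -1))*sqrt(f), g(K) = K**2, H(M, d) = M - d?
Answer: 438 - 1752*sqrt(11) ≈ -5372.7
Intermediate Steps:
X(f) = 3 - sqrt(f)*(1 + f) (X(f) = 3 - (f - 1*(-1))*sqrt(f) = 3 - (f + 1)*sqrt(f) = 3 - (1 + f)*sqrt(f) = 3 - sqrt(f)*(1 + f))
(146 + g(0))*X(11) = (146 + 0**2)*(3 - sqrt(11)*(1 + 11)) = (146 + 0)*(3 - 1*sqrt(11)*12) = 146*(3 - 12*sqrt(11)) = 438 - 1752*sqrt(11)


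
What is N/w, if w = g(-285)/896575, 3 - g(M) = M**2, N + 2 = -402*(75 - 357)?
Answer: -50818767575/40611 ≈ -1.2514e+6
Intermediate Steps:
N = 113362 (N = -2 - 402*(75 - 357) = -2 - 402*(-282) = -2 + 113364 = 113362)
g(M) = 3 - M**2
w = -81222/896575 (w = (3 - 1*(-285)**2)/896575 = (3 - 1*81225)*(1/896575) = (3 - 81225)*(1/896575) = -81222*1/896575 = -81222/896575 ≈ -0.090591)
N/w = 113362/(-81222/896575) = 113362*(-896575/81222) = -50818767575/40611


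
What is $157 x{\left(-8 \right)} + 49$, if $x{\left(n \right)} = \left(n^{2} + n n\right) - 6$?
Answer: $19203$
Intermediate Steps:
$x{\left(n \right)} = -6 + 2 n^{2}$ ($x{\left(n \right)} = \left(n^{2} + n^{2}\right) - 6 = 2 n^{2} - 6 = -6 + 2 n^{2}$)
$157 x{\left(-8 \right)} + 49 = 157 \left(-6 + 2 \left(-8\right)^{2}\right) + 49 = 157 \left(-6 + 2 \cdot 64\right) + 49 = 157 \left(-6 + 128\right) + 49 = 157 \cdot 122 + 49 = 19154 + 49 = 19203$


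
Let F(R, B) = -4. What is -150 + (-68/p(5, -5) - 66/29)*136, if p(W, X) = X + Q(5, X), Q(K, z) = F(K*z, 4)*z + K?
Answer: -133678/145 ≈ -921.92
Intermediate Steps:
Q(K, z) = K - 4*z (Q(K, z) = -4*z + K = K - 4*z)
p(W, X) = 5 - 3*X (p(W, X) = X + (5 - 4*X) = 5 - 3*X)
-150 + (-68/p(5, -5) - 66/29)*136 = -150 + (-68/(5 - 3*(-5)) - 66/29)*136 = -150 + (-68/(5 + 15) - 66*1/29)*136 = -150 + (-68/20 - 66/29)*136 = -150 + (-68*1/20 - 66/29)*136 = -150 + (-17/5 - 66/29)*136 = -150 - 823/145*136 = -150 - 111928/145 = -133678/145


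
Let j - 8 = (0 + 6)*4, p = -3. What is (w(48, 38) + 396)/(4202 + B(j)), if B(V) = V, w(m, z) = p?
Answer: 393/4234 ≈ 0.092820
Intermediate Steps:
w(m, z) = -3
j = 32 (j = 8 + (0 + 6)*4 = 8 + 6*4 = 8 + 24 = 32)
(w(48, 38) + 396)/(4202 + B(j)) = (-3 + 396)/(4202 + 32) = 393/4234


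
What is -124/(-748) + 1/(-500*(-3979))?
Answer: 61674687/372036500 ≈ 0.16578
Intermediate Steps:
-124/(-748) + 1/(-500*(-3979)) = -124*(-1/748) - 1/500*(-1/3979) = 31/187 + 1/1989500 = 61674687/372036500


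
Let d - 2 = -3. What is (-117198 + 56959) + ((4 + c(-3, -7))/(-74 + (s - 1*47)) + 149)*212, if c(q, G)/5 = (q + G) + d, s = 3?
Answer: -1685003/59 ≈ -28559.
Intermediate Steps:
d = -1 (d = 2 - 3 = -1)
c(q, G) = -5 + 5*G + 5*q (c(q, G) = 5*((q + G) - 1) = 5*((G + q) - 1) = 5*(-1 + G + q) = -5 + 5*G + 5*q)
(-117198 + 56959) + ((4 + c(-3, -7))/(-74 + (s - 1*47)) + 149)*212 = (-117198 + 56959) + ((4 + (-5 + 5*(-7) + 5*(-3)))/(-74 + (3 - 1*47)) + 149)*212 = -60239 + ((4 + (-5 - 35 - 15))/(-74 + (3 - 47)) + 149)*212 = -60239 + ((4 - 55)/(-74 - 44) + 149)*212 = -60239 + (-51/(-118) + 149)*212 = -60239 + (-51*(-1/118) + 149)*212 = -60239 + (51/118 + 149)*212 = -60239 + (17633/118)*212 = -60239 + 1869098/59 = -1685003/59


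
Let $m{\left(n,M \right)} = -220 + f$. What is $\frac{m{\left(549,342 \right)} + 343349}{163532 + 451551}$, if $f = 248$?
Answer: $\frac{343377}{615083} \approx 0.55826$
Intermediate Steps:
$m{\left(n,M \right)} = 28$ ($m{\left(n,M \right)} = -220 + 248 = 28$)
$\frac{m{\left(549,342 \right)} + 343349}{163532 + 451551} = \frac{28 + 343349}{163532 + 451551} = \frac{343377}{615083}$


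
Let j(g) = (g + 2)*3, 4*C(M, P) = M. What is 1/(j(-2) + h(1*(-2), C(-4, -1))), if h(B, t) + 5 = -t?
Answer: -¼ ≈ -0.25000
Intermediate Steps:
C(M, P) = M/4
j(g) = 6 + 3*g (j(g) = (2 + g)*3 = 6 + 3*g)
h(B, t) = -5 - t
1/(j(-2) + h(1*(-2), C(-4, -1))) = 1/((6 + 3*(-2)) + (-5 - (-4)/4)) = 1/((6 - 6) + (-5 - 1*(-1))) = 1/(0 + (-5 + 1)) = 1/(0 - 4) = 1/(-4) = -¼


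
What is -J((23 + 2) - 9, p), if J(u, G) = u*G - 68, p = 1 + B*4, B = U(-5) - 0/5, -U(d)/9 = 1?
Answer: 628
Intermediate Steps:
U(d) = -9 (U(d) = -9*1 = -9)
B = -9 (B = -9 - 0/5 = -9 - 1*0 = -9 + 0 = -9)
p = -35 (p = 1 - 9*4 = 1 - 36 = -35)
J(u, G) = -68 + G*u (J(u, G) = G*u - 68 = -68 + G*u)
-J((23 + 2) - 9, p) = -(-68 - 35*((23 + 2) - 9)) = -(-68 - 35*(25 - 9)) = -(-68 - 35*16) = -(-68 - 560) = -1*(-628) = 628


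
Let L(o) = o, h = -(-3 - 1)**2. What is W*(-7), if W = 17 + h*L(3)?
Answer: 217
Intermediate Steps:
h = -16 (h = -1*(-4)**2 = -1*16 = -16)
W = -31 (W = 17 - 16*3 = 17 - 48 = -31)
W*(-7) = -31*(-7) = 217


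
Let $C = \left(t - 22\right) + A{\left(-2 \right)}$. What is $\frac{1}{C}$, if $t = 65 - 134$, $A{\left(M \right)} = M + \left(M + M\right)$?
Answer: $- \frac{1}{97} \approx -0.010309$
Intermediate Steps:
$A{\left(M \right)} = 3 M$ ($A{\left(M \right)} = M + 2 M = 3 M$)
$t = -69$
$C = -97$ ($C = \left(-69 - 22\right) + 3 \left(-2\right) = -91 - 6 = -97$)
$\frac{1}{C} = \frac{1}{-97} = - \frac{1}{97}$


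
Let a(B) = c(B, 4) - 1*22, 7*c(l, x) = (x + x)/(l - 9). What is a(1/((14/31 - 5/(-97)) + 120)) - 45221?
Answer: -515934297997/11403595 ≈ -45243.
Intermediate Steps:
c(l, x) = 2*x/(7*(-9 + l)) (c(l, x) = ((x + x)/(l - 9))/7 = ((2*x)/(-9 + l))/7 = (2*x/(-9 + l))/7 = 2*x/(7*(-9 + l)))
a(B) = -22 + 8/(7*(-9 + B)) (a(B) = (2/7)*4/(-9 + B) - 1*22 = 8/(7*(-9 + B)) - 22 = -22 + 8/(7*(-9 + B)))
a(1/((14/31 - 5/(-97)) + 120)) - 45221 = 2*(697 - 77/((14/31 - 5/(-97)) + 120))/(7*(-9 + 1/((14/31 - 5/(-97)) + 120))) - 45221 = 2*(697 - 77/((14*(1/31) - 5*(-1/97)) + 120))/(7*(-9 + 1/((14*(1/31) - 5*(-1/97)) + 120))) - 45221 = 2*(697 - 77/((14/31 + 5/97) + 120))/(7*(-9 + 1/((14/31 + 5/97) + 120))) - 45221 = 2*(697 - 77/(1513/3007 + 120))/(7*(-9 + 1/(1513/3007 + 120))) - 45221 = 2*(697 - 77/362353/3007)/(7*(-9 + 1/(362353/3007))) - 45221 = 2*(697 - 77*3007/362353)/(7*(-9 + 3007/362353)) - 45221 = 2*(697 - 231539/362353)/(7*(-3258170/362353)) - 45221 = (2/7)*(-362353/3258170)*(252328502/362353) - 45221 = -252328502/11403595 - 45221 = -515934297997/11403595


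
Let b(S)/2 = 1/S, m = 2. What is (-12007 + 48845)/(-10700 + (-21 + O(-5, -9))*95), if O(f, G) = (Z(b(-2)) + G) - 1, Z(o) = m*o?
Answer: -36838/13835 ≈ -2.6627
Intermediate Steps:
b(S) = 2/S
Z(o) = 2*o
O(f, G) = -3 + G (O(f, G) = (2*(2/(-2)) + G) - 1 = (2*(2*(-½)) + G) - 1 = (2*(-1) + G) - 1 = (-2 + G) - 1 = -3 + G)
(-12007 + 48845)/(-10700 + (-21 + O(-5, -9))*95) = (-12007 + 48845)/(-10700 + (-21 + (-3 - 9))*95) = 36838/(-10700 + (-21 - 12)*95) = 36838/(-10700 - 33*95) = 36838/(-10700 - 3135) = 36838/(-13835) = 36838*(-1/13835) = -36838/13835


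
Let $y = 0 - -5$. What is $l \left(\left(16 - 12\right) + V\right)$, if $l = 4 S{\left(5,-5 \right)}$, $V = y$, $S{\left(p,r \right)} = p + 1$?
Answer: $216$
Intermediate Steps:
$S{\left(p,r \right)} = 1 + p$
$y = 5$ ($y = 0 + 5 = 5$)
$V = 5$
$l = 24$ ($l = 4 \left(1 + 5\right) = 4 \cdot 6 = 24$)
$l \left(\left(16 - 12\right) + V\right) = 24 \left(\left(16 - 12\right) + 5\right) = 24 \left(4 + 5\right) = 24 \cdot 9 = 216$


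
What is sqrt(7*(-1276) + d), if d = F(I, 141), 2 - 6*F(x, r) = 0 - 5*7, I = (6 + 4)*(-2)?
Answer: I*sqrt(321330)/6 ≈ 94.477*I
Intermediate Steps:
I = -20 (I = 10*(-2) = -20)
F(x, r) = 37/6 (F(x, r) = 1/3 - (0 - 5*7)/6 = 1/3 - (0 - 35)/6 = 1/3 - 1/6*(-35) = 1/3 + 35/6 = 37/6)
d = 37/6 ≈ 6.1667
sqrt(7*(-1276) + d) = sqrt(7*(-1276) + 37/6) = sqrt(-8932 + 37/6) = sqrt(-53555/6) = I*sqrt(321330)/6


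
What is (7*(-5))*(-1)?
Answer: 35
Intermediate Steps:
(7*(-5))*(-1) = -35*(-1) = 35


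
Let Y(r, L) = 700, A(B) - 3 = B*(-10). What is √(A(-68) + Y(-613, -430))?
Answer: √1383 ≈ 37.189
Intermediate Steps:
A(B) = 3 - 10*B (A(B) = 3 + B*(-10) = 3 - 10*B)
√(A(-68) + Y(-613, -430)) = √((3 - 10*(-68)) + 700) = √((3 + 680) + 700) = √(683 + 700) = √1383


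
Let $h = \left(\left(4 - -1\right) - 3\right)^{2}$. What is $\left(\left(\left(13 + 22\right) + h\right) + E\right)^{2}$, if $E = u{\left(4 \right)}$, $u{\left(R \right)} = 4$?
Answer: $1849$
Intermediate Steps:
$h = 4$ ($h = \left(\left(4 + 1\right) - 3\right)^{2} = \left(5 - 3\right)^{2} = 2^{2} = 4$)
$E = 4$
$\left(\left(\left(13 + 22\right) + h\right) + E\right)^{2} = \left(\left(\left(13 + 22\right) + 4\right) + 4\right)^{2} = \left(\left(35 + 4\right) + 4\right)^{2} = \left(39 + 4\right)^{2} = 43^{2} = 1849$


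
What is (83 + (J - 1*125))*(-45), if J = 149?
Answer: -4815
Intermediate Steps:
(83 + (J - 1*125))*(-45) = (83 + (149 - 1*125))*(-45) = (83 + (149 - 125))*(-45) = (83 + 24)*(-45) = 107*(-45) = -4815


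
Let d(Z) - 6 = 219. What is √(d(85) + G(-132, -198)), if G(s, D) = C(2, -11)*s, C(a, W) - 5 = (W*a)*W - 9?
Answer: I*√31191 ≈ 176.61*I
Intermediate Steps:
d(Z) = 225 (d(Z) = 6 + 219 = 225)
C(a, W) = -4 + a*W² (C(a, W) = 5 + ((W*a)*W - 9) = 5 + (a*W² - 9) = 5 + (-9 + a*W²) = -4 + a*W²)
G(s, D) = 238*s (G(s, D) = (-4 + 2*(-11)²)*s = (-4 + 2*121)*s = (-4 + 242)*s = 238*s)
√(d(85) + G(-132, -198)) = √(225 + 238*(-132)) = √(225 - 31416) = √(-31191) = I*√31191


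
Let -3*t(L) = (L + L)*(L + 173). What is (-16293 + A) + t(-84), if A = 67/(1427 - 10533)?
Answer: -102979821/9106 ≈ -11309.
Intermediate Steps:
t(L) = -2*L*(173 + L)/3 (t(L) = -(L + L)*(L + 173)/3 = -2*L*(173 + L)/3)
A = -67/9106 (A = 67/(-9106) = 67*(-1/9106) = -67/9106 ≈ -0.0073578)
(-16293 + A) + t(-84) = (-16293 - 67/9106) - 2/3*(-84)*(173 - 84) = -148364125/9106 - 2/3*(-84)*89 = -148364125/9106 + 4984 = -102979821/9106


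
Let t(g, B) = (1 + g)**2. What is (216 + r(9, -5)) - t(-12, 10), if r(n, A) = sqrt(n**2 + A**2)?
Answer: 95 + sqrt(106) ≈ 105.30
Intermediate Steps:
r(n, A) = sqrt(A**2 + n**2)
(216 + r(9, -5)) - t(-12, 10) = (216 + sqrt((-5)**2 + 9**2)) - (1 - 12)**2 = (216 + sqrt(25 + 81)) - 1*(-11)**2 = (216 + sqrt(106)) - 1*121 = (216 + sqrt(106)) - 121 = 95 + sqrt(106)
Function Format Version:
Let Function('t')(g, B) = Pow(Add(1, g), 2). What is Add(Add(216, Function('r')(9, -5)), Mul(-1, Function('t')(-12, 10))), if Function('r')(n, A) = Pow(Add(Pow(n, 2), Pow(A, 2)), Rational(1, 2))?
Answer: Add(95, Pow(106, Rational(1, 2))) ≈ 105.30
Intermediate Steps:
Function('r')(n, A) = Pow(Add(Pow(A, 2), Pow(n, 2)), Rational(1, 2))
Add(Add(216, Function('r')(9, -5)), Mul(-1, Function('t')(-12, 10))) = Add(Add(216, Pow(Add(Pow(-5, 2), Pow(9, 2)), Rational(1, 2))), Mul(-1, Pow(Add(1, -12), 2))) = Add(Add(216, Pow(Add(25, 81), Rational(1, 2))), Mul(-1, Pow(-11, 2))) = Add(Add(216, Pow(106, Rational(1, 2))), Mul(-1, 121)) = Add(Add(216, Pow(106, Rational(1, 2))), -121) = Add(95, Pow(106, Rational(1, 2)))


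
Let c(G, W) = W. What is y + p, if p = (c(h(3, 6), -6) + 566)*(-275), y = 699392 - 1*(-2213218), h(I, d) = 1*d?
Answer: 2758610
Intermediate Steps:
h(I, d) = d
y = 2912610 (y = 699392 + 2213218 = 2912610)
p = -154000 (p = (-6 + 566)*(-275) = 560*(-275) = -154000)
y + p = 2912610 - 154000 = 2758610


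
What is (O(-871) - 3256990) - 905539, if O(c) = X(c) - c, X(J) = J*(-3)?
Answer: -4159045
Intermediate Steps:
X(J) = -3*J
O(c) = -4*c (O(c) = -3*c - c = -4*c)
(O(-871) - 3256990) - 905539 = (-4*(-871) - 3256990) - 905539 = (3484 - 3256990) - 905539 = -3253506 - 905539 = -4159045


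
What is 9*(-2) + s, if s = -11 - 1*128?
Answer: -157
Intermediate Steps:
s = -139 (s = -11 - 128 = -139)
9*(-2) + s = 9*(-2) - 139 = -18 - 139 = -157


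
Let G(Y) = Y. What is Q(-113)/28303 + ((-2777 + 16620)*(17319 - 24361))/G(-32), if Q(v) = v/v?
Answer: 1379522268525/452848 ≈ 3.0463e+6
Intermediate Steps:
Q(v) = 1
Q(-113)/28303 + ((-2777 + 16620)*(17319 - 24361))/G(-32) = 1/28303 + ((-2777 + 16620)*(17319 - 24361))/(-32) = 1*(1/28303) + (13843*(-7042))*(-1/32) = 1/28303 - 97482406*(-1/32) = 1/28303 + 48741203/16 = 1379522268525/452848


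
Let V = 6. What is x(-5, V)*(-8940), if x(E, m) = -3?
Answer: 26820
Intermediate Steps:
x(-5, V)*(-8940) = -3*(-8940) = 26820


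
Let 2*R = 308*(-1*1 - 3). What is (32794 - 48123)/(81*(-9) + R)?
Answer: 15329/1345 ≈ 11.397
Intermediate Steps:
R = -616 (R = (308*(-1*1 - 3))/2 = (308*(-1 - 3))/2 = (308*(-4))/2 = (½)*(-1232) = -616)
(32794 - 48123)/(81*(-9) + R) = (32794 - 48123)/(81*(-9) - 616) = -15329/(-729 - 616) = -15329/(-1345) = -15329*(-1/1345) = 15329/1345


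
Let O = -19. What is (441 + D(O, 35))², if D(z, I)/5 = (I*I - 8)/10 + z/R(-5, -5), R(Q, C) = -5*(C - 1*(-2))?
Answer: 39175081/36 ≈ 1.0882e+6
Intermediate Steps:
R(Q, C) = -10 - 5*C (R(Q, C) = -5*(C + 2) = -5*(2 + C) = -10 - 5*C)
D(z, I) = -4 + I²/2 + z/3 (D(z, I) = 5*((I*I - 8)/10 + z/(-10 - 5*(-5))) = 5*((I² - 8)*(⅒) + z/(-10 + 25)) = 5*((-8 + I²)*(⅒) + z/15) = 5*((-⅘ + I²/10) + z*(1/15)) = 5*((-⅘ + I²/10) + z/15) = 5*(-⅘ + I²/10 + z/15) = -4 + I²/2 + z/3)
(441 + D(O, 35))² = (441 + (-4 + (½)*35² + (⅓)*(-19)))² = (441 + (-4 + (½)*1225 - 19/3))² = (441 + (-4 + 1225/2 - 19/3))² = (441 + 3613/6)² = (6259/6)² = 39175081/36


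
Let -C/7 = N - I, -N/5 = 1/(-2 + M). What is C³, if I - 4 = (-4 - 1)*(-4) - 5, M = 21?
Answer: 16816568328/6859 ≈ 2.4518e+6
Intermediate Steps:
N = -5/19 (N = -5/(-2 + 21) = -5/19 ≈ -0.26316)
I = 19 (I = 4 + ((-4 - 1)*(-4) - 5) = 4 + (-5*(-4) - 5) = 4 + (20 - 5) = 4 + 15 = 19)
C = 2562/19 (C = -7*(-5/19 - 1*19) = -7*(-5/19 - 19) = -7*(-366/19) = 2562/19 ≈ 134.84)
C³ = (2562/19)³ = 16816568328/6859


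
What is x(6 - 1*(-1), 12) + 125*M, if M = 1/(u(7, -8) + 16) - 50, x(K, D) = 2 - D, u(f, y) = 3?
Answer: -118815/19 ≈ -6253.4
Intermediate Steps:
M = -949/19 (M = 1/(3 + 16) - 50 = 1/19 - 50 = -949/19 ≈ -49.947)
x(6 - 1*(-1), 12) + 125*M = (2 - 1*12) + 125*(-949/19) = (2 - 12) - 118625/19 = -10 - 118625/19 = -118815/19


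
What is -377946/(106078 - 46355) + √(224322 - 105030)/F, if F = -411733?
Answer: -377946/59723 - 2*√29823/411733 ≈ -6.3292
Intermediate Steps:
-377946/(106078 - 46355) + √(224322 - 105030)/F = -377946/(106078 - 46355) + √(224322 - 105030)/(-411733) = -377946/59723 + √119292*(-1/411733) = -377946*1/59723 + (2*√29823)*(-1/411733) = -377946/59723 - 2*√29823/411733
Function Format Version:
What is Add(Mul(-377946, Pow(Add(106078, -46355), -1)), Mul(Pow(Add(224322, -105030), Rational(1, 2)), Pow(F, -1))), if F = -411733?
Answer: Add(Rational(-377946, 59723), Mul(Rational(-2, 411733), Pow(29823, Rational(1, 2)))) ≈ -6.3292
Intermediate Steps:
Add(Mul(-377946, Pow(Add(106078, -46355), -1)), Mul(Pow(Add(224322, -105030), Rational(1, 2)), Pow(F, -1))) = Add(Mul(-377946, Pow(Add(106078, -46355), -1)), Mul(Pow(Add(224322, -105030), Rational(1, 2)), Pow(-411733, -1))) = Add(Mul(-377946, Pow(59723, -1)), Mul(Pow(119292, Rational(1, 2)), Rational(-1, 411733))) = Add(Mul(-377946, Rational(1, 59723)), Mul(Mul(2, Pow(29823, Rational(1, 2))), Rational(-1, 411733))) = Add(Rational(-377946, 59723), Mul(Rational(-2, 411733), Pow(29823, Rational(1, 2))))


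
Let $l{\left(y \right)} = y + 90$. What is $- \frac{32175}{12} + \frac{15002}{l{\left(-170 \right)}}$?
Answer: $- \frac{114751}{40} \approx -2868.8$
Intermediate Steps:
$l{\left(y \right)} = 90 + y$
$- \frac{32175}{12} + \frac{15002}{l{\left(-170 \right)}} = - \frac{32175}{12} + \frac{15002}{90 - 170} = \left(-32175\right) \frac{1}{12} + \frac{15002}{-80} = - \frac{10725}{4} + 15002 \left(- \frac{1}{80}\right) = - \frac{10725}{4} - \frac{7501}{40} = - \frac{114751}{40}$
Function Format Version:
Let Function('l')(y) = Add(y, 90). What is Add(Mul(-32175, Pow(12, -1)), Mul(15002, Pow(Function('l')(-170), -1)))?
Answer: Rational(-114751, 40) ≈ -2868.8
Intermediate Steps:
Function('l')(y) = Add(90, y)
Add(Mul(-32175, Pow(12, -1)), Mul(15002, Pow(Function('l')(-170), -1))) = Add(Mul(-32175, Pow(12, -1)), Mul(15002, Pow(Add(90, -170), -1))) = Add(Mul(-32175, Rational(1, 12)), Mul(15002, Pow(-80, -1))) = Add(Rational(-10725, 4), Mul(15002, Rational(-1, 80))) = Add(Rational(-10725, 4), Rational(-7501, 40)) = Rational(-114751, 40)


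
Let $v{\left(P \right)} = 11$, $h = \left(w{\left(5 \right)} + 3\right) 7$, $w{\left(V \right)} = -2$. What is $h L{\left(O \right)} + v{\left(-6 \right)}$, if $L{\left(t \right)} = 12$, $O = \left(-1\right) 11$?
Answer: $95$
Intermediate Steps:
$O = -11$
$h = 7$ ($h = \left(-2 + 3\right) 7 = 1 \cdot 7 = 7$)
$h L{\left(O \right)} + v{\left(-6 \right)} = 7 \cdot 12 + 11 = 84 + 11 = 95$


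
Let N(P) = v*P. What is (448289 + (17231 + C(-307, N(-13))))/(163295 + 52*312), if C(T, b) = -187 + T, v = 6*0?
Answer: 465026/179519 ≈ 2.5904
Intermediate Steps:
v = 0
N(P) = 0 (N(P) = 0*P = 0)
(448289 + (17231 + C(-307, N(-13))))/(163295 + 52*312) = (448289 + (17231 + (-187 - 307)))/(163295 + 52*312) = (448289 + (17231 - 494))/(163295 + 16224) = (448289 + 16737)/179519 = 465026*(1/179519) = 465026/179519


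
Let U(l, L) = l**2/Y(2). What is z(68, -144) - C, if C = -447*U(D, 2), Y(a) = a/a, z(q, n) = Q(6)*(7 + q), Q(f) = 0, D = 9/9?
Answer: 447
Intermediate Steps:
D = 1 (D = 9*(1/9) = 1)
z(q, n) = 0 (z(q, n) = 0*(7 + q) = 0)
Y(a) = 1
U(l, L) = l**2 (U(l, L) = l**2/1 = l**2*1 = l**2)
C = -447 (C = -447*1**2 = -447*1 = -447)
z(68, -144) - C = 0 - 1*(-447) = 0 + 447 = 447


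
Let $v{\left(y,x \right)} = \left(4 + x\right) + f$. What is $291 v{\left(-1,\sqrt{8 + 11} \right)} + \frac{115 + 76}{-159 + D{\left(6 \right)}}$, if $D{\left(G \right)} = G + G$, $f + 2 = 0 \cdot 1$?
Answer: $\frac{85363}{147} + 291 \sqrt{19} \approx 1849.1$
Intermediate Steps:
$f = -2$ ($f = -2 + 0 \cdot 1 = -2 + 0 = -2$)
$D{\left(G \right)} = 2 G$
$v{\left(y,x \right)} = 2 + x$ ($v{\left(y,x \right)} = \left(4 + x\right) - 2 = 2 + x$)
$291 v{\left(-1,\sqrt{8 + 11} \right)} + \frac{115 + 76}{-159 + D{\left(6 \right)}} = 291 \left(2 + \sqrt{8 + 11}\right) + \frac{115 + 76}{-159 + 2 \cdot 6} = 291 \left(2 + \sqrt{19}\right) + \frac{191}{-159 + 12} = \left(582 + 291 \sqrt{19}\right) + \frac{191}{-147} = \left(582 + 291 \sqrt{19}\right) + 191 \left(- \frac{1}{147}\right) = \left(582 + 291 \sqrt{19}\right) - \frac{191}{147} = \frac{85363}{147} + 291 \sqrt{19}$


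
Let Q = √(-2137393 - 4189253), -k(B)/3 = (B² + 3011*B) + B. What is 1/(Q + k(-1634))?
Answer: 1125826/7604906148097 - I*√6326646/45629436888582 ≈ 1.4804e-7 - 5.5124e-11*I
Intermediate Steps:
k(B) = -9036*B - 3*B² (k(B) = -3*((B² + 3011*B) + B) = -3*(B² + 3012*B) = -9036*B - 3*B²)
Q = I*√6326646 (Q = √(-6326646) = I*√6326646 ≈ 2515.3*I)
1/(Q + k(-1634)) = 1/(I*√6326646 - 3*(-1634)*(3012 - 1634)) = 1/(I*√6326646 - 3*(-1634)*1378) = 1/(I*√6326646 + 6754956) = 1/(6754956 + I*√6326646)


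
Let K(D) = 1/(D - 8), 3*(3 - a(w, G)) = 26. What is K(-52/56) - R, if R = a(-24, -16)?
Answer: 2083/375 ≈ 5.5547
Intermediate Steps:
a(w, G) = -17/3 (a(w, G) = 3 - ⅓*26 = 3 - 26/3 = -17/3)
K(D) = 1/(-8 + D)
R = -17/3 ≈ -5.6667
K(-52/56) - R = 1/(-8 - 52/56) - 1*(-17/3) = 1/(-8 - 52*1/56) + 17/3 = 1/(-8 - 13/14) + 17/3 = 1/(-125/14) + 17/3 = -14/125 + 17/3 = 2083/375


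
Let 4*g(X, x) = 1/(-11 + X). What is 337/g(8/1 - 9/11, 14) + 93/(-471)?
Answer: -8889053/1727 ≈ -5147.1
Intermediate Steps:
g(X, x) = 1/(4*(-11 + X))
337/g(8/1 - 9/11, 14) + 93/(-471) = 337/((1/(4*(-11 + (8/1 - 9/11))))) + 93/(-471) = 337/((1/(4*(-11 + (8*1 - 9*1/11))))) + 93*(-1/471) = 337/((1/(4*(-11 + (8 - 9/11))))) - 31/157 = 337/((1/(4*(-11 + 79/11)))) - 31/157 = 337/((1/(4*(-42/11)))) - 31/157 = 337/(((¼)*(-11/42))) - 31/157 = 337/(-11/168) - 31/157 = 337*(-168/11) - 31/157 = -56616/11 - 31/157 = -8889053/1727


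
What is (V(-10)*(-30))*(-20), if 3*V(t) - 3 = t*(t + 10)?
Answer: 600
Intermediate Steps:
V(t) = 1 + t*(10 + t)/3 (V(t) = 1 + (t*(t + 10))/3 = 1 + (t*(10 + t))/3 = 1 + t*(10 + t)/3)
(V(-10)*(-30))*(-20) = ((1 + (⅓)*(-10)² + (10/3)*(-10))*(-30))*(-20) = ((1 + (⅓)*100 - 100/3)*(-30))*(-20) = ((1 + 100/3 - 100/3)*(-30))*(-20) = (1*(-30))*(-20) = -30*(-20) = 600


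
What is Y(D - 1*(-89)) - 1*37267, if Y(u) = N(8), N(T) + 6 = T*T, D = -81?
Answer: -37209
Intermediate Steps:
N(T) = -6 + T² (N(T) = -6 + T*T = -6 + T²)
Y(u) = 58 (Y(u) = -6 + 8² = -6 + 64 = 58)
Y(D - 1*(-89)) - 1*37267 = 58 - 1*37267 = 58 - 37267 = -37209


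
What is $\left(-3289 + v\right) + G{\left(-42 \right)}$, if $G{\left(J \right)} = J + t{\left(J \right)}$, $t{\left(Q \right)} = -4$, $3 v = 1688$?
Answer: $- \frac{8317}{3} \approx -2772.3$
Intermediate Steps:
$v = \frac{1688}{3}$ ($v = \frac{1}{3} \cdot 1688 = \frac{1688}{3} \approx 562.67$)
$G{\left(J \right)} = -4 + J$ ($G{\left(J \right)} = J - 4 = -4 + J$)
$\left(-3289 + v\right) + G{\left(-42 \right)} = \left(-3289 + \frac{1688}{3}\right) - 46 = - \frac{8179}{3} - 46 = - \frac{8317}{3}$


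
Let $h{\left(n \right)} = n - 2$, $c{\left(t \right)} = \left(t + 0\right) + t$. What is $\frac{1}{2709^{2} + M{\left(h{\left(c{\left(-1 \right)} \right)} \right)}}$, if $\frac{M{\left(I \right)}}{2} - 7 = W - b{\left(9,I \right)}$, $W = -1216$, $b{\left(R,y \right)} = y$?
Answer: $\frac{1}{7336271} \approx 1.3631 \cdot 10^{-7}$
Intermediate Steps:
$c{\left(t \right)} = 2 t$ ($c{\left(t \right)} = t + t = 2 t$)
$h{\left(n \right)} = -2 + n$ ($h{\left(n \right)} = n - 2 = -2 + n$)
$M{\left(I \right)} = -2418 - 2 I$ ($M{\left(I \right)} = 14 + 2 \left(-1216 - I\right) = 14 - \left(2432 + 2 I\right) = -2418 - 2 I$)
$\frac{1}{2709^{2} + M{\left(h{\left(c{\left(-1 \right)} \right)} \right)}} = \frac{1}{2709^{2} - \left(2418 + 2 \left(-2 + 2 \left(-1\right)\right)\right)} = \frac{1}{7338681 - \left(2418 + 2 \left(-2 - 2\right)\right)} = \frac{1}{7338681 - 2410} = \frac{1}{7336271}$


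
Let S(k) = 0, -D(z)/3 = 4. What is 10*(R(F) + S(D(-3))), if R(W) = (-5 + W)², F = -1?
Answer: 360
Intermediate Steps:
D(z) = -12 (D(z) = -3*4 = -12)
10*(R(F) + S(D(-3))) = 10*((-5 - 1)² + 0) = 10*((-6)² + 0) = 10*(36 + 0) = 10*36 = 360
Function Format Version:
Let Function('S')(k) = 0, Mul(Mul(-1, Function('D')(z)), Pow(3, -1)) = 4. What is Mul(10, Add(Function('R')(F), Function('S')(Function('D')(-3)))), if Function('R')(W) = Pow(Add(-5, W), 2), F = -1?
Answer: 360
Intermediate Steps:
Function('D')(z) = -12 (Function('D')(z) = Mul(-3, 4) = -12)
Mul(10, Add(Function('R')(F), Function('S')(Function('D')(-3)))) = Mul(10, Add(Pow(Add(-5, -1), 2), 0)) = Mul(10, Add(Pow(-6, 2), 0)) = Mul(10, Add(36, 0)) = Mul(10, 36) = 360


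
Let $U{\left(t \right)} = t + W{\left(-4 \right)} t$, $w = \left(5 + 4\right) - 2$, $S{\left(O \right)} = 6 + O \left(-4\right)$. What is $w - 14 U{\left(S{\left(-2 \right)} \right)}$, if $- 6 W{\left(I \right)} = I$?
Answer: $- \frac{959}{3} \approx -319.67$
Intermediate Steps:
$W{\left(I \right)} = - \frac{I}{6}$
$S{\left(O \right)} = 6 - 4 O$
$w = 7$ ($w = 9 - 2 = 7$)
$U{\left(t \right)} = \frac{5 t}{3}$ ($U{\left(t \right)} = t + \left(- \frac{1}{6}\right) \left(-4\right) t = t + \frac{2 t}{3} = \frac{5 t}{3}$)
$w - 14 U{\left(S{\left(-2 \right)} \right)} = 7 - 14 \frac{5 \left(6 - -8\right)}{3} = 7 - 14 \frac{5 \left(6 + 8\right)}{3} = 7 - 14 \cdot \frac{5}{3} \cdot 14 = 7 - \frac{980}{3} = - \frac{959}{3}$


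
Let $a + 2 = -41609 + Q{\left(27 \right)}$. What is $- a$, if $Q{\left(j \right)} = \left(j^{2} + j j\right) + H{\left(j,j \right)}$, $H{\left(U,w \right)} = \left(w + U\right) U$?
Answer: $38695$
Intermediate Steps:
$H{\left(U,w \right)} = U \left(U + w\right)$ ($H{\left(U,w \right)} = \left(U + w\right) U = U \left(U + w\right)$)
$Q{\left(j \right)} = 4 j^{2}$ ($Q{\left(j \right)} = \left(j^{2} + j j\right) + j \left(j + j\right) = \left(j^{2} + j^{2}\right) + j 2 j = 2 j^{2} + 2 j^{2} = 4 j^{2}$)
$a = -38695$ ($a = -2 - \left(41609 - 4 \cdot 27^{2}\right) = -2 + \left(-41609 + 4 \cdot 729\right) = -2 + \left(-41609 + 2916\right) = -2 - 38693 = -38695$)
$- a = \left(-1\right) \left(-38695\right) = 38695$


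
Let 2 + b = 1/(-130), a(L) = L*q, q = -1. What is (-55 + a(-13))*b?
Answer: 5481/65 ≈ 84.323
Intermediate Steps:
a(L) = -L (a(L) = L*(-1) = -L)
b = -261/130 (b = -2 + 1/(-130) = -2 - 1/130 = -261/130 ≈ -2.0077)
(-55 + a(-13))*b = (-55 - 1*(-13))*(-261/130) = (-55 + 13)*(-261/130) = -42*(-261/130) = 5481/65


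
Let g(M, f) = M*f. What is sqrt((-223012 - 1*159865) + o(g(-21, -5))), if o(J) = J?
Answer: 2*I*sqrt(95693) ≈ 618.69*I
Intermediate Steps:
sqrt((-223012 - 1*159865) + o(g(-21, -5))) = sqrt((-223012 - 1*159865) - 21*(-5)) = sqrt((-223012 - 159865) + 105) = sqrt(-382877 + 105) = sqrt(-382772) = 2*I*sqrt(95693)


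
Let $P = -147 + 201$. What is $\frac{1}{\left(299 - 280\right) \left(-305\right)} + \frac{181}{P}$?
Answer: $\frac{1048841}{312930} \approx 3.3517$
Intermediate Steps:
$P = 54$
$\frac{1}{\left(299 - 280\right) \left(-305\right)} + \frac{181}{P} = \frac{1}{\left(299 - 280\right) \left(-305\right)} + \frac{181}{54} = \frac{1}{19} \left(- \frac{1}{305}\right) + 181 \cdot \frac{1}{54} = \frac{1}{19} \left(- \frac{1}{305}\right) + \frac{181}{54} = - \frac{1}{5795} + \frac{181}{54} = \frac{1048841}{312930}$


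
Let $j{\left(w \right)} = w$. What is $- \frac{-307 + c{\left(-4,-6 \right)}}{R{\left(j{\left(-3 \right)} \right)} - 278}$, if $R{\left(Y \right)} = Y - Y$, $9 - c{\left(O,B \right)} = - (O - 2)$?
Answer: $- \frac{152}{139} \approx -1.0935$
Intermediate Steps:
$c{\left(O,B \right)} = 7 + O$ ($c{\left(O,B \right)} = 9 - - (O - 2) = 9 - - (-2 + O) = 9 - \left(2 - O\right) = 9 + \left(-2 + O\right) = 7 + O$)
$R{\left(Y \right)} = 0$
$- \frac{-307 + c{\left(-4,-6 \right)}}{R{\left(j{\left(-3 \right)} \right)} - 278} = - \frac{-307 + \left(7 - 4\right)}{0 - 278} = - \frac{-307 + 3}{-278} = - \frac{\left(-304\right) \left(-1\right)}{278} = \left(-1\right) \frac{152}{139} = - \frac{152}{139}$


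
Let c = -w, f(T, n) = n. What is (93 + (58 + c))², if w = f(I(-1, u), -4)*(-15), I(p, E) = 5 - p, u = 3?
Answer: 8281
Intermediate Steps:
w = 60 (w = -4*(-15) = 60)
c = -60 (c = -1*60 = -60)
(93 + (58 + c))² = (93 + (58 - 60))² = (93 - 2)² = 91² = 8281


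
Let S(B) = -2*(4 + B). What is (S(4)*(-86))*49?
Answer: 67424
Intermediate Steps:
S(B) = -8 - 2*B
(S(4)*(-86))*49 = ((-8 - 2*4)*(-86))*49 = ((-8 - 8)*(-86))*49 = -16*(-86)*49 = 1376*49 = 67424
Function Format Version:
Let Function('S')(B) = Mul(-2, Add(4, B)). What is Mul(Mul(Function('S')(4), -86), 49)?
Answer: 67424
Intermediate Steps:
Function('S')(B) = Add(-8, Mul(-2, B))
Mul(Mul(Function('S')(4), -86), 49) = Mul(Mul(Add(-8, Mul(-2, 4)), -86), 49) = Mul(Mul(Add(-8, -8), -86), 49) = Mul(Mul(-16, -86), 49) = Mul(1376, 49) = 67424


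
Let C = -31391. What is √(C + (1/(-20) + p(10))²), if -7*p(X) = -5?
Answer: I*√615254951/140 ≈ 177.17*I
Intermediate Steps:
p(X) = 5/7 (p(X) = -⅐*(-5) = 5/7)
√(C + (1/(-20) + p(10))²) = √(-31391 + (1/(-20) + 5/7)²) = √(-31391 + (-1/20 + 5/7)²) = √(-31391 + (93/140)²) = √(-31391 + 8649/19600) = √(-615254951/19600) = I*√615254951/140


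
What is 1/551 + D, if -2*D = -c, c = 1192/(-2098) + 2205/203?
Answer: 5951967/1155998 ≈ 5.1488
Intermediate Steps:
c = 313151/30421 (c = 1192*(-1/2098) + 2205*(1/203) = -596/1049 + 315/29 = 313151/30421 ≈ 10.294)
D = 313151/60842 (D = -(-1)*313151/(2*30421) = -1/2*(-313151/30421) = 313151/60842 ≈ 5.1470)
1/551 + D = 1/551 + 313151/60842 = 5951967/1155998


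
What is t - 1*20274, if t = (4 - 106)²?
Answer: -9870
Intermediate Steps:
t = 10404 (t = (-102)² = 10404)
t - 1*20274 = 10404 - 1*20274 = 10404 - 20274 = -9870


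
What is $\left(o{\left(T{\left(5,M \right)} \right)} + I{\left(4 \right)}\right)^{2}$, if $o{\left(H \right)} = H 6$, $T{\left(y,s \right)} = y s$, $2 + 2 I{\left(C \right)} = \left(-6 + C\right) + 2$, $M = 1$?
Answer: $841$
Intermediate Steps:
$I{\left(C \right)} = -3 + \frac{C}{2}$ ($I{\left(C \right)} = -1 + \frac{\left(-6 + C\right) + 2}{2} = -1 + \frac{-4 + C}{2} = -1 + \left(-2 + \frac{C}{2}\right) = -3 + \frac{C}{2}$)
$T{\left(y,s \right)} = s y$
$o{\left(H \right)} = 6 H$
$\left(o{\left(T{\left(5,M \right)} \right)} + I{\left(4 \right)}\right)^{2} = \left(6 \cdot 1 \cdot 5 + \left(-3 + \frac{1}{2} \cdot 4\right)\right)^{2} = \left(6 \cdot 5 + \left(-3 + 2\right)\right)^{2} = \left(30 - 1\right)^{2} = 29^{2} = 841$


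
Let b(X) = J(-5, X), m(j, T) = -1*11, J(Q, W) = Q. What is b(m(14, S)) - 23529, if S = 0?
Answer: -23534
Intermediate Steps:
m(j, T) = -11
b(X) = -5
b(m(14, S)) - 23529 = -5 - 23529 = -23534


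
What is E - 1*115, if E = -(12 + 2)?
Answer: -129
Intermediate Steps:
E = -14 (E = -1*14 = -14)
E - 1*115 = -14 - 1*115 = -14 - 115 = -129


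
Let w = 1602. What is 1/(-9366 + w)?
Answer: -1/7764 ≈ -0.00012880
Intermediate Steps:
1/(-9366 + w) = 1/(-9366 + 1602) = 1/(-7764) = -1/7764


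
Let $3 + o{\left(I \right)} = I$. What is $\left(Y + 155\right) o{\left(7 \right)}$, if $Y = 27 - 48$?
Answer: $536$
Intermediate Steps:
$o{\left(I \right)} = -3 + I$
$Y = -21$
$\left(Y + 155\right) o{\left(7 \right)} = \left(-21 + 155\right) \left(-3 + 7\right) = 134 \cdot 4 = 536$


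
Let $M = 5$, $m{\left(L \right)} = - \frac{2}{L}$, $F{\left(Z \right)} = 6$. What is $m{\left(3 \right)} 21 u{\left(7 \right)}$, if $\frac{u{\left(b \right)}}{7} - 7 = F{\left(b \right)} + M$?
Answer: $-1764$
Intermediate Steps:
$u{\left(b \right)} = 126$ ($u{\left(b \right)} = 49 + 7 \left(6 + 5\right) = 49 + 7 \cdot 11 = 49 + 77 = 126$)
$m{\left(3 \right)} 21 u{\left(7 \right)} = - \frac{2}{3} \cdot 21 \cdot 126 = \left(-2\right) \frac{1}{3} \cdot 21 \cdot 126 = \left(- \frac{2}{3}\right) 21 \cdot 126 = \left(-14\right) 126 = -1764$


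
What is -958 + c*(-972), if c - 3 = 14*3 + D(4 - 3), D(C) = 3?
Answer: -47614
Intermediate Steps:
c = 48 (c = 3 + (14*3 + 3) = 3 + (42 + 3) = 3 + 45 = 48)
-958 + c*(-972) = -958 + 48*(-972) = -958 - 46656 = -47614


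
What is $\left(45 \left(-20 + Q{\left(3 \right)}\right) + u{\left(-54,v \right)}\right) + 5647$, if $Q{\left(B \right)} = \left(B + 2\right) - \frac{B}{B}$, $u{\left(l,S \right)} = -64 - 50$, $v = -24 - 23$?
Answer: $4813$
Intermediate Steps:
$v = -47$
$u{\left(l,S \right)} = -114$
$Q{\left(B \right)} = 1 + B$ ($Q{\left(B \right)} = \left(2 + B\right) - 1 = 1 + B$)
$\left(45 \left(-20 + Q{\left(3 \right)}\right) + u{\left(-54,v \right)}\right) + 5647 = \left(45 \left(-20 + \left(1 + 3\right)\right) - 114\right) + 5647 = \left(45 \left(-20 + 4\right) - 114\right) + 5647 = \left(45 \left(-16\right) - 114\right) + 5647 = \left(-720 - 114\right) + 5647 = -834 + 5647 = 4813$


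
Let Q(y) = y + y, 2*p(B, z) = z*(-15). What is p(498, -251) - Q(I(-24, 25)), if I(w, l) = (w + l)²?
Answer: 3761/2 ≈ 1880.5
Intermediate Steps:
p(B, z) = -15*z/2 (p(B, z) = (z*(-15))/2 = (-15*z)/2 = -15*z/2)
I(w, l) = (l + w)²
Q(y) = 2*y
p(498, -251) - Q(I(-24, 25)) = -15/2*(-251) - 2*(25 - 24)² = 3765/2 - 2*1² = 3765/2 - 2 = 3761/2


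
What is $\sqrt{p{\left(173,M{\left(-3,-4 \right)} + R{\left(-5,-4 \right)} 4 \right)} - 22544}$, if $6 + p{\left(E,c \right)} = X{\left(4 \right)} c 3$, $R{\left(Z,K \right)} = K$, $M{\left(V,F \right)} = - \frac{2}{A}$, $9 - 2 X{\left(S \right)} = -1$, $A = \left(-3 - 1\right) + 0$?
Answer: $\frac{i \sqrt{91130}}{2} \approx 150.94 i$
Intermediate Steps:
$A = -4$ ($A = -4 + 0 = -4$)
$X{\left(S \right)} = 5$ ($X{\left(S \right)} = \frac{9}{2} - - \frac{1}{2} = \frac{9}{2} + \frac{1}{2} = 5$)
$M{\left(V,F \right)} = \frac{1}{2}$ ($M{\left(V,F \right)} = - \frac{2}{-4} = \left(-2\right) \left(- \frac{1}{4}\right) = \frac{1}{2}$)
$p{\left(E,c \right)} = -6 + 15 c$ ($p{\left(E,c \right)} = -6 + 5 c 3 = -6 + 15 c$)
$\sqrt{p{\left(173,M{\left(-3,-4 \right)} + R{\left(-5,-4 \right)} 4 \right)} - 22544} = \sqrt{\left(-6 + 15 \left(\frac{1}{2} - 16\right)\right) - 22544} = \sqrt{\left(-6 + 15 \left(- \frac{31}{2}\right)\right) - 22544} = \sqrt{\left(-6 - \frac{465}{2}\right) - 22544} = \sqrt{- \frac{477}{2} - 22544} = \sqrt{- \frac{45565}{2}} = \frac{i \sqrt{91130}}{2}$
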